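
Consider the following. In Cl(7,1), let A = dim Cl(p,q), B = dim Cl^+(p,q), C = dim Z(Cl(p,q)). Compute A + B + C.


n = 7 + 1 = 8
Total dim = 2^8 = 256
Even subalgebra dim = 2^7 = 128
n is even, so center dim = 1
Sum = 256 + 128 + 1 = 385


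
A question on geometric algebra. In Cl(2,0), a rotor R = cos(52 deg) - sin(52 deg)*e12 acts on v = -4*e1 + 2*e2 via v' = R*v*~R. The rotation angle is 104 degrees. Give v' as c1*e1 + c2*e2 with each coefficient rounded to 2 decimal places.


Rotor R = cos(52deg) - sin(52deg)*e12
Rotation angle theta = 2 * 52 = 104 degrees
v' = R*v*~R rotates v by theta.
cos(104deg) = -0.2419, sin(104deg) = 0.9703
v'_1 = -4*cos(104deg) - 2*sin(104deg)
= -4*(-0.2419) - 2*0.9703
= -0.97
v'_2 = -4*sin(104deg) + 2*cos(104deg)
= -4*0.9703 + 2*(-0.2419)
= -4.37
v' = -0.97*e1 - 4.37*e2


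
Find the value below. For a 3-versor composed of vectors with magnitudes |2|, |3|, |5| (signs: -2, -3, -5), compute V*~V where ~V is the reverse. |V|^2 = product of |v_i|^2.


Each vector v_i has |v_i|^2 = s_i^2
Squared scales: (-2)^2 = 4, (-3)^2 = 9, (-5)^2 = 25
|V|^2 = 4 * 9 * 25
= 900


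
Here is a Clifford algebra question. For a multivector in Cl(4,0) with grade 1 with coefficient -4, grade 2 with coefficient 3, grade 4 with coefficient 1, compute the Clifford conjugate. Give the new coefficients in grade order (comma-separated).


Clifford conjugate sign for grade k: (-1)^(k(k+1)/2)
Grade 1: (-1)^(1*2/2) = (-1)^1 = -1, coeff -4 -> 4
Grade 2: (-1)^(2*3/2) = (-1)^3 = -1, coeff 3 -> -3
Grade 4: (-1)^(4*5/2) = (-1)^10 = 1, coeff 1 -> 1
Conjugated coefficients: 4, -3, 1


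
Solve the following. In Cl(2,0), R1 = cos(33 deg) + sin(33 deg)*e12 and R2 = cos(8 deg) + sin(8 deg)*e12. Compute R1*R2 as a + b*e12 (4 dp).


Same-plane rotors commute and their half-angles add:
R1*R2 = cos(a1 + a2) + sin(a1 + a2)*e12.
a1 + a2 = 33 + 8 = 41 deg
cos(41 deg) = 0.7547
sin(41 deg) = 0.6561
R1*R2 = 0.7547 + 0.6561*e12


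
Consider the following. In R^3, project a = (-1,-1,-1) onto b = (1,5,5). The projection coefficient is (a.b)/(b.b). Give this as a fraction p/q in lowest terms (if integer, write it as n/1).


Projection coefficient = (a . b) / (b . b)
a . b = (-1)*1 + (-1)*5 + (-1)*5
= -1 + (-5) + (-5) = -11
b . b = 1^2 + 5^2 + 5^2
= 1 + 25 + 25 = 51
Coefficient = -11/51
In lowest terms: -11/51


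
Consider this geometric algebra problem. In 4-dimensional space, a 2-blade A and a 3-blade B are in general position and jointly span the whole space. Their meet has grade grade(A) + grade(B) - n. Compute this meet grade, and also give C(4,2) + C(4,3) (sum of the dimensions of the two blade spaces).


Meet grade = grade(A) + grade(B) - n
= 2 + 3 - 4 = 1
C(4,2) = 6
C(4,3) = 4
dim_A + dim_B = 6 + 4 = 10


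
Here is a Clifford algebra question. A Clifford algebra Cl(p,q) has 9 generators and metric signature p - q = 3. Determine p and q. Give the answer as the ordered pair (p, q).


We need p + q = 9 and p - q = 3.
Adding: 2p = 9 + 3 = 12, so p = 6.
Then q = 9 - 6 = 3.
(p, q) = (6, 3)


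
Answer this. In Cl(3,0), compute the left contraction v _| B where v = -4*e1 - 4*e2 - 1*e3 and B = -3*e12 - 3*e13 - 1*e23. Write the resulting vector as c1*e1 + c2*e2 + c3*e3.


Left contraction v _| B = <vB>_1 (grade-1 part of the geometric product vB).
Using e1_|e12 = e2, e2_|e12 = -e1, e1_|e13 = e3, e3_|e13 = -e1, e2_|e23 = e3, e3_|e23 = -e2:
e1 coeff: -v2*b12 - v3*b13 = -(-4)*(-3) - (-1)*(-3) = -15
e2 coeff: v1*b12 - v3*b23 = (-4)*(-3) - (-1)*(-1) = 11
e3 coeff: v1*b13 + v2*b23 = (-4)*(-3) + (-4)*(-1) = 16
v _| B = -15*e1 + 11*e2 + 16*e3


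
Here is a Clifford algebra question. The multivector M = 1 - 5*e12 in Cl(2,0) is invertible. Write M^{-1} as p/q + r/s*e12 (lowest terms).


M = 1 - 5*e12, where e12^2 = -1.
Since M commutes with its reverse ~M = a - b*e12, M * ~M = a^2 - b^2*e12^2 = a^2 + b^2.
So M^{-1} = ~M / (a^2 + b^2) = (a - b*e12)/(a^2 + b^2).
a^2 + b^2 = 1 + 25 = 26
Scalar part = 1/26 = 1/26
Bivector coeff = 5/26 = 5/26
M^{-1} = 1/26 + 5/26*e12


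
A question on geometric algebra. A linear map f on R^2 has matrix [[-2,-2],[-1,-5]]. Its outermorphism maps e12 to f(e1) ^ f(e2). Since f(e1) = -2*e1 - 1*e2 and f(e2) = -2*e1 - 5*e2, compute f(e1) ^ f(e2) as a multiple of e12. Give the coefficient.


The outermorphism of a linear map f sends e1^e2 to f(e1)^f(e2).
f(e1) = -2*e1 - 1*e2
f(e2) = -2*e1 - 5*e2
f(e1) ^ f(e2) = (-2*e1 - 1*e2) ^ (-2*e1 - 5*e2)
= (-2)*(-5)*e12 + (-1)*(-2)*e21
= (10 - 2)*e12
= 8*e12
Coefficient = 8


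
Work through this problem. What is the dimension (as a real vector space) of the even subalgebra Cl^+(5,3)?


Even subalgebra dimension = 2^(n-1)
n = 5 + 3 = 8
2^(8 - 1) = 2^7 = 128
Verification: sum of C(8,k) for even k = 1 + 28 + 70 + 28 + 1 = 128
Result = 128


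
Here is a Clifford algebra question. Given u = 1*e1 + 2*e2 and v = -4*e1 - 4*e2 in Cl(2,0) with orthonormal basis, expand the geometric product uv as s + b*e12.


Expand: (1*e1 + 2*e2)(-4*e1 - 4*e2)
= 1*(-4)*e1e1 + 1*(-4)*e1e2 + 2*(-4)*e2e1 + 2*(-4)*e2e2
Using e1^2 = e2^2 = 1, e2e1 = -e1e2:
Scalar part s = 1*(-4) + 2*(-4) = -4 + (-8) = -12
Bivector part b = 1*(-4) - 2*(-4) = -4 - (-8) = 4
uv = -12 + 4*e12


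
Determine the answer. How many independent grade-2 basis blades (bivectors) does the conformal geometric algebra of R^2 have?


The conformal model of R^2 uses Cl(3,1) with m = 2 + 2 = 4 generators.
Number of grade-2 blades = C(m, 2) = C(4, 2)
= 4*3/2 = 6


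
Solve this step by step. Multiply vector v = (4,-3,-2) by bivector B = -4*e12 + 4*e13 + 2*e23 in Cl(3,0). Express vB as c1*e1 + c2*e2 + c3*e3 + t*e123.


vB has grade-1 (vector) and grade-3 (trivector) parts: vB = (v _| B) + (v ^ B).
Vector part <vB>_1:
  e1: -v2*b12 - v3*b13 = -(-3)*(-4) - (-2)*(4) = -4
  e2: v1*b12 - v3*b23 = (4)*(-4) - (-2)*(2) = -12
  e3: v1*b13 + v2*b23 = (4)*(4) + (-3)*(2) = 10
Trivector part <vB>_3:
  e123: v1*b23 - v2*b13 + v3*b12 = (4)*(2) - (-3)*(4) + (-2)*(-4) = 28
vB = -4*e1 - 12*e2 + 10*e3 + 28*e123


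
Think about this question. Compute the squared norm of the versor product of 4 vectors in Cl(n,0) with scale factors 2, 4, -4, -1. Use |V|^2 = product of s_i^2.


Each vector v_i has |v_i|^2 = s_i^2
Squared scales: 2^2 = 4, 4^2 = 16, (-4)^2 = 16, (-1)^2 = 1
|V|^2 = 4 * 16 * 16 * 1
= 1024


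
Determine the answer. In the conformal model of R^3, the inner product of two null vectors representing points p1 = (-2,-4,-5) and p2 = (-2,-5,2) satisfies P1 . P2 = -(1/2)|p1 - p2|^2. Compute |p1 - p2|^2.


p1 - p2 = (0, 1, -7)
|p1 - p2|^2 = 0^2 + 1^2 + (-7)^2
= 0 + 1 + 49
= 50


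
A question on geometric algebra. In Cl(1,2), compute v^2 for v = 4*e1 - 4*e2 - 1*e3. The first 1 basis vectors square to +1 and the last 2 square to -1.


v^2 = sum of c_i^2 * e_i^2
Positive signature terms (e_i^2 = +1): 4^2 = 16
Negative signature terms (e_j^2 = -1): (-4)^2 + (-1)^2 = 17
v^2 = 16 - 17 = -1


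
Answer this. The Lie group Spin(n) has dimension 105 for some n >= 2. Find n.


dim Spin(n) = dim so(n) = n(n-1)/2.
Solve n(n-1)/2 = 105, i.e. n^2 - n - 210 = 0.
Discriminant = 1 + 8*105 = 841
n = (1 + sqrt(841))/2 = (1 + 29)/2 = 15


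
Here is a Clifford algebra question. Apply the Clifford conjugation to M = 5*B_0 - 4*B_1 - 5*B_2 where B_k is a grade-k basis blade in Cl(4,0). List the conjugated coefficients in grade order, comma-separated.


Clifford conjugate sign for grade k: (-1)^(k(k+1)/2)
Grade 0: (-1)^(0*1/2) = (-1)^0 = 1, coeff 5 -> 5
Grade 1: (-1)^(1*2/2) = (-1)^1 = -1, coeff -4 -> 4
Grade 2: (-1)^(2*3/2) = (-1)^3 = -1, coeff -5 -> 5
Conjugated coefficients: 5, 4, 5


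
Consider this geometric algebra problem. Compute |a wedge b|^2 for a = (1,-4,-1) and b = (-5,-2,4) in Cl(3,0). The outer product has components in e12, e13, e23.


a wedge b = (a1*b2 - a2*b1)*e12 + (a1*b3 - a3*b1)*e13 + (a2*b3 - a3*b2)*e23
e12 coeff: 1*(-2) - (-4)*(-5) = -2 - 20 = -22
e13 coeff: 1*4 - (-1)*(-5) = 4 - 5 = -1
e23 coeff: (-4)*4 - (-1)*(-2) = -16 - 2 = -18
|a wedge b|^2 = (-22)^2 + (-1)^2 + (-18)^2
= 484 + 1 + 324
= 809


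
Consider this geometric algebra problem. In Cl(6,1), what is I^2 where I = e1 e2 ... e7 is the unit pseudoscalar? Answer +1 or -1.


The pseudoscalar I = e1...e_n (product of all n generators) of Cl(p,q) satisfies I^2 = (-1)^(q + n(n-1)/2).
p = 6, q = 1, n = p + q = 7
n(n-1)/2 = 7 * 6 / 2 = 21
Exponent = q + n(n-1)/2 = 1 + 21 = 22
I^2 = (-1)^22 = +1


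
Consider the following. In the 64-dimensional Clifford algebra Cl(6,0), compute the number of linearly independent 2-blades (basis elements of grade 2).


Number of grade-k basis blades in Cl(p,q) with n = p + q is C(n, k).
n = 6 + 0 = 6
C(6, 2) = 6! / (2! * 4!)
= 720 / (2 * 24)
= 15


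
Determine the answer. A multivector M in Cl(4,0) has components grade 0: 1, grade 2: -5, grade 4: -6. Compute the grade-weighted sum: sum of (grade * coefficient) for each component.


Grade-weighted sum = sum of grade_k * coefficient_k
0*1 = 0
2*(-5) = -10
4*(-6) = -24
Total = 0 + (-10) + (-24) = -34


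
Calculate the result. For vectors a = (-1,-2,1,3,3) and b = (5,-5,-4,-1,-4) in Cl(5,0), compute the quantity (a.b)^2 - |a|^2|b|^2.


a . b = (-1)*5 + (-2)*(-5) + 1*(-4) + 3*(-1) + 3*(-4)
= -5 + 10 + (-4) + (-3) + (-12) = -14
|a|^2 = (-1)^2 + (-2)^2 + 1^2 + 3^2 + 3^2 = 24
|b|^2 = 5^2 + (-5)^2 + (-4)^2 + (-1)^2 + (-4)^2 = 83
(a.b)^2 = (-14)^2 = 196
|a|^2 * |b|^2 = 24 * 83 = 1992
Result = 196 - 1992 = -1796


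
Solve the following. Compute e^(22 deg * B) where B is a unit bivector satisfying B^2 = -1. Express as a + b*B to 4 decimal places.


For a unit bivector B with B^2 = -1, the exponential series gives
e^(theta*B) = cos(theta) + sin(theta)*B (the GA analogue of Euler's formula).
theta = 22 degrees = 0.383972 rad
cos(22 deg) = 0.9272
sin(22 deg) = 0.3746
exp(theta*B) = 0.9272 + 0.3746*B


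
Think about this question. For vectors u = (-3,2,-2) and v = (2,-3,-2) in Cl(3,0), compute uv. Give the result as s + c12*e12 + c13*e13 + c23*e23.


In Cl(3,0): e_i^2 = 1, e_ie_j = -e_je_i for i != j.
Scalar part = u . v = (-3)*2 + 2*(-3) + (-2)*(-2)
= -6 + (-6) + 4 = -8
e12 coeff = (-3)*(-3) - 2*2 = 9 - 4 = 5
e13 coeff = (-3)*(-2) - (-2)*2 = 6 - (-4) = 10
e23 coeff = 2*(-2) - (-2)*(-3) = -4 - 6 = -10
uv = -8 + 5*e12 + 10*e13 - 10*e23


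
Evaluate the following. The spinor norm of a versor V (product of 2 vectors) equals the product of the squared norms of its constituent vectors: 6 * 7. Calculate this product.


Spinor norm N(V) = |v1|^2 * |v2|^2 * ... * |v2|^2
= 6 * 7
Running product: 6, 42
N(V) = 42


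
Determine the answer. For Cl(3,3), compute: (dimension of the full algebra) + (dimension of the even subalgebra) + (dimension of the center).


n = 3 + 3 = 6
Total dim = 2^6 = 64
Even subalgebra dim = 2^5 = 32
n is even, so center dim = 1
Sum = 64 + 32 + 1 = 97


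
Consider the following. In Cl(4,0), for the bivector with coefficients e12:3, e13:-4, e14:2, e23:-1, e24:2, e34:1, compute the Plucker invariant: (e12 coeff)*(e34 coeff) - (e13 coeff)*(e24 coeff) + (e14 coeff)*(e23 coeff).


Plucker relation: af - be + cd
a*f = 3*1 = 3
b*e = (-4)*2 = -8
c*d = 2*(-1) = -2
af - be + cd = 3 - (-8) + (-2)
= 9


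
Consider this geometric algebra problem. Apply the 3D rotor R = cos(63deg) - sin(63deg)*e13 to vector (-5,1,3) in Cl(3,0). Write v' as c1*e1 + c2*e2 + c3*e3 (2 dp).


Rotor R = cos(63deg) - sin(63deg)*e13
Rotation angle theta = 2 * 63 = 126 degrees in the e13 plane (e1 -> e3).
The component perpendicular to the plane (e2) is invariant: v'_2 = v2 = 1.00
cos(126deg) = -0.5878, sin(126deg) = 0.8090
v'_1 = v1*cos(theta) - v3*sin(theta) = -5*(-0.5878) - 3*0.8090 = 0.51
v'_3 = v1*sin(theta) + v3*cos(theta) = -5*0.8090 + 3*(-0.5878) = -5.81
v' = 0.51*e1 + 1.00*e2 - 5.81*e3


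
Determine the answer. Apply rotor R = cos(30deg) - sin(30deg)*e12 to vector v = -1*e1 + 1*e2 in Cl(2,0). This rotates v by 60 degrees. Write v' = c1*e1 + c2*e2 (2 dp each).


Rotor R = cos(30deg) - sin(30deg)*e12
Rotation angle theta = 2 * 30 = 60 degrees
v' = R*v*~R rotates v by theta.
cos(60deg) = 0.5000, sin(60deg) = 0.8660
v'_1 = -1*cos(60deg) - 1*sin(60deg)
= -1*0.5000 - 1*0.8660
= -1.37
v'_2 = -1*sin(60deg) + 1*cos(60deg)
= -1*0.8660 + 1*0.5000
= -0.37
v' = -1.37*e1 - 0.37*e2


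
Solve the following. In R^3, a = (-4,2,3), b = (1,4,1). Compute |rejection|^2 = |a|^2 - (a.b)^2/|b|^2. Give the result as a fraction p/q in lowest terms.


|a|^2 = (-4)^2 + 2^2 + 3^2 = 29
|b|^2 = 1^2 + 4^2 + 1^2 = 18
a . b = (-4)*1 + 2*4 + 3*1 = 7
(a.b)^2 = 7^2 = 49
|rej|^2 = 29 - 49/18
= (522 - 49)/18
= 473/18
In lowest terms: 473/18


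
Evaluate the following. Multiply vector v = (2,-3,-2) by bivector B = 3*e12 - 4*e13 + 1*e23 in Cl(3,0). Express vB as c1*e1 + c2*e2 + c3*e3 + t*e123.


vB has grade-1 (vector) and grade-3 (trivector) parts: vB = (v _| B) + (v ^ B).
Vector part <vB>_1:
  e1: -v2*b12 - v3*b13 = -(-3)*(3) - (-2)*(-4) = 1
  e2: v1*b12 - v3*b23 = (2)*(3) - (-2)*(1) = 8
  e3: v1*b13 + v2*b23 = (2)*(-4) + (-3)*(1) = -11
Trivector part <vB>_3:
  e123: v1*b23 - v2*b13 + v3*b12 = (2)*(1) - (-3)*(-4) + (-2)*(3) = -16
vB = 1*e1 + 8*e2 - 11*e3 - 16*e123


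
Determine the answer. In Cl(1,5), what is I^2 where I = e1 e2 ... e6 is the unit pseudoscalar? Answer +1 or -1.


The pseudoscalar I = e1...e_n (product of all n generators) of Cl(p,q) satisfies I^2 = (-1)^(q + n(n-1)/2).
p = 1, q = 5, n = p + q = 6
n(n-1)/2 = 6 * 5 / 2 = 15
Exponent = q + n(n-1)/2 = 5 + 15 = 20
I^2 = (-1)^20 = +1


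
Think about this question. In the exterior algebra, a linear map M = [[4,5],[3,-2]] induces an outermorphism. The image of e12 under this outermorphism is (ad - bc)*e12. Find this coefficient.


The outermorphism of a linear map f sends e1^e2 to f(e1)^f(e2).
f(e1) = 4*e1 + 3*e2
f(e2) = 5*e1 - 2*e2
f(e1) ^ f(e2) = (4*e1 + 3*e2) ^ (5*e1 - 2*e2)
= 4*(-2)*e12 + 3*5*e21
= (-8 - 15)*e12
= -23*e12
Coefficient = -23


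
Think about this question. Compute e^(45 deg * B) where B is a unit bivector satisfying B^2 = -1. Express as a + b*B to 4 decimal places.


For a unit bivector B with B^2 = -1, the exponential series gives
e^(theta*B) = cos(theta) + sin(theta)*B (the GA analogue of Euler's formula).
theta = 45 degrees = 0.785398 rad
cos(45 deg) = 0.7071
sin(45 deg) = 0.7071
exp(theta*B) = 0.7071 + 0.7071*B


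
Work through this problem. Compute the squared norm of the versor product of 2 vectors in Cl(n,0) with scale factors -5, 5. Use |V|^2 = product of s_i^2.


Each vector v_i has |v_i|^2 = s_i^2
Squared scales: (-5)^2 = 25, 5^2 = 25
|V|^2 = 25 * 25
= 625


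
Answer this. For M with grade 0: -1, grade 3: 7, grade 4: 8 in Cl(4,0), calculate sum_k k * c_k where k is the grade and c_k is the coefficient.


Grade-weighted sum = sum of grade_k * coefficient_k
0*(-1) = 0
3*7 = 21
4*8 = 32
Total = 0 + 21 + 32 = 53


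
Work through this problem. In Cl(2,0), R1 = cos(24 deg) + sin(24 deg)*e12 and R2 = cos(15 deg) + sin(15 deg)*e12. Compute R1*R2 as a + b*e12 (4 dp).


Same-plane rotors commute and their half-angles add:
R1*R2 = cos(a1 + a2) + sin(a1 + a2)*e12.
a1 + a2 = 24 + 15 = 39 deg
cos(39 deg) = 0.7771
sin(39 deg) = 0.6293
R1*R2 = 0.7771 + 0.6293*e12


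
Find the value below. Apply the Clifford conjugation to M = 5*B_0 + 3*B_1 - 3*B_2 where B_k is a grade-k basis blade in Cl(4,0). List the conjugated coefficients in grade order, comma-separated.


Clifford conjugate sign for grade k: (-1)^(k(k+1)/2)
Grade 0: (-1)^(0*1/2) = (-1)^0 = 1, coeff 5 -> 5
Grade 1: (-1)^(1*2/2) = (-1)^1 = -1, coeff 3 -> -3
Grade 2: (-1)^(2*3/2) = (-1)^3 = -1, coeff -3 -> 3
Conjugated coefficients: 5, -3, 3


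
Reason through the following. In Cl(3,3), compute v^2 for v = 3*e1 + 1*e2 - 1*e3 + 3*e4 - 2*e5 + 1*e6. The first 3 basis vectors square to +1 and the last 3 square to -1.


v^2 = sum of c_i^2 * e_i^2
Positive signature terms (e_i^2 = +1): 3^2 + 1^2 + (-1)^2 = 11
Negative signature terms (e_j^2 = -1): 3^2 + (-2)^2 + 1^2 = 14
v^2 = 11 - 14 = -3


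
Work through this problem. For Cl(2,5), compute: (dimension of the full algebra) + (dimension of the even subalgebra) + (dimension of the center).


n = 2 + 5 = 7
Total dim = 2^7 = 128
Even subalgebra dim = 2^6 = 64
n is odd, so center dim = 2
Sum = 128 + 64 + 2 = 194


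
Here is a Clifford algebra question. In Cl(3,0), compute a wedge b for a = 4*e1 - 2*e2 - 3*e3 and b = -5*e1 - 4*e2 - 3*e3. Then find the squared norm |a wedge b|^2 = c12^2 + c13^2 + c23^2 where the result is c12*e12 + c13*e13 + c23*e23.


a wedge b = (a1*b2 - a2*b1)*e12 + (a1*b3 - a3*b1)*e13 + (a2*b3 - a3*b2)*e23
e12 coeff: 4*(-4) - (-2)*(-5) = -16 - 10 = -26
e13 coeff: 4*(-3) - (-3)*(-5) = -12 - 15 = -27
e23 coeff: (-2)*(-3) - (-3)*(-4) = 6 - 12 = -6
|a wedge b|^2 = (-26)^2 + (-27)^2 + (-6)^2
= 676 + 729 + 36
= 1441


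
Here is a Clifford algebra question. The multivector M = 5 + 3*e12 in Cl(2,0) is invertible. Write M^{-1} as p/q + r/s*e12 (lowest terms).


M = 5 + 3*e12, where e12^2 = -1.
Since M commutes with its reverse ~M = a - b*e12, M * ~M = a^2 - b^2*e12^2 = a^2 + b^2.
So M^{-1} = ~M / (a^2 + b^2) = (a - b*e12)/(a^2 + b^2).
a^2 + b^2 = 25 + 9 = 34
Scalar part = 5/34 = 5/34
Bivector coeff = -3/34 = -3/34
M^{-1} = 5/34 - 3/34*e12


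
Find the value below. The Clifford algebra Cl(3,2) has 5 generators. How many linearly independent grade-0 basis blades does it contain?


Number of grade-k basis blades in Cl(p,q) with n = p + q is C(n, k).
n = 3 + 2 = 5
C(5, 0) = 5! / (0! * 5!)
= 120 / (1 * 120)
= 1


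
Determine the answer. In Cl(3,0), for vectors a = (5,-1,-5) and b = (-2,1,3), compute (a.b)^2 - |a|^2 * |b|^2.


a . b = 5*(-2) + (-1)*1 + (-5)*3
= -10 + (-1) + (-15) = -26
|a|^2 = 5^2 + (-1)^2 + (-5)^2 = 51
|b|^2 = (-2)^2 + 1^2 + 3^2 = 14
(a.b)^2 = (-26)^2 = 676
|a|^2 * |b|^2 = 51 * 14 = 714
Result = 676 - 714 = -38


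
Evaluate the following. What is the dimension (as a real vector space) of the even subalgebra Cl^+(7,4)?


Even subalgebra dimension = 2^(n-1)
n = 7 + 4 = 11
2^(11 - 1) = 2^10 = 1024
Verification: sum of C(11,k) for even k = 1 + 55 + 330 + 462 + 165 + 11 = 1024
Result = 1024


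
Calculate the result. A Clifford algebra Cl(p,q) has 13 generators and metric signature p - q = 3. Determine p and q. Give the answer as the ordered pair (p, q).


We need p + q = 13 and p - q = 3.
Adding: 2p = 13 + 3 = 16, so p = 8.
Then q = 13 - 8 = 5.
(p, q) = (8, 5)


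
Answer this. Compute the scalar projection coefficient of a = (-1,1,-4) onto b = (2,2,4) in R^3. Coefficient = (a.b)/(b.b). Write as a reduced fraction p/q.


Projection coefficient = (a . b) / (b . b)
a . b = (-1)*2 + 1*2 + (-4)*4
= -2 + 2 + (-16) = -16
b . b = 2^2 + 2^2 + 4^2
= 4 + 4 + 16 = 24
Coefficient = -16/24
In lowest terms: -2/3


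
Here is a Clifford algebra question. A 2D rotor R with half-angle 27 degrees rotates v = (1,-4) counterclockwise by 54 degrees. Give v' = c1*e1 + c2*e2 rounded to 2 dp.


Rotor R = cos(27deg) - sin(27deg)*e12
Rotation angle theta = 2 * 27 = 54 degrees
v' = R*v*~R rotates v by theta.
cos(54deg) = 0.5878, sin(54deg) = 0.8090
v'_1 = 1*cos(54deg) - (-4)*sin(54deg)
= 1*0.5878 - (-4)*0.8090
= 3.82
v'_2 = 1*sin(54deg) + (-4)*cos(54deg)
= 1*0.8090 + (-4)*0.5878
= -1.54
v' = 3.82*e1 - 1.54*e2


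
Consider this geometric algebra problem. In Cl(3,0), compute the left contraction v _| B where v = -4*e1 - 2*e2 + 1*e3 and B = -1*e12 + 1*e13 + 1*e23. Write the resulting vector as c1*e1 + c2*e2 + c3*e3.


Left contraction v _| B = <vB>_1 (grade-1 part of the geometric product vB).
Using e1_|e12 = e2, e2_|e12 = -e1, e1_|e13 = e3, e3_|e13 = -e1, e2_|e23 = e3, e3_|e23 = -e2:
e1 coeff: -v2*b12 - v3*b13 = -(-2)*(-1) - (1)*(1) = -3
e2 coeff: v1*b12 - v3*b23 = (-4)*(-1) - (1)*(1) = 3
e3 coeff: v1*b13 + v2*b23 = (-4)*(1) + (-2)*(1) = -6
v _| B = -3*e1 + 3*e2 - 6*e3


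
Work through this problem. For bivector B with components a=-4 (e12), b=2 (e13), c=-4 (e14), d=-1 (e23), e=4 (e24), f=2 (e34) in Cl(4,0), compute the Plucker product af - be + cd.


Plucker relation: af - be + cd
a*f = (-4)*2 = -8
b*e = 2*4 = 8
c*d = (-4)*(-1) = 4
af - be + cd = -8 - 8 + 4
= -12


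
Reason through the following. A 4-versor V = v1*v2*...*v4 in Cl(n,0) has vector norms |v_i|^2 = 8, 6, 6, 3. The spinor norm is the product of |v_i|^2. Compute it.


Spinor norm N(V) = |v1|^2 * |v2|^2 * ... * |v4|^2
= 8 * 6 * 6 * 3
Running product: 8, 48, 288, 864
N(V) = 864


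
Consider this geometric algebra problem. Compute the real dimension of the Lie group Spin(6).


Spin(n) double-covers SO(n); both have Lie algebra so(n) of dimension n(n-1)/2.
n = 6
n(n-1) = 6 * 5 = 30
dim Spin(6) = 30/2 = 15


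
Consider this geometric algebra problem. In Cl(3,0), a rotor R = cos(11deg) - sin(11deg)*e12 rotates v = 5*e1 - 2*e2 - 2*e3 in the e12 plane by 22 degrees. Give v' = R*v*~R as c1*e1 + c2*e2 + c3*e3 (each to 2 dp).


Rotor R = cos(11deg) - sin(11deg)*e12
Rotation angle theta = 2 * 11 = 22 degrees in the e12 plane (e1 -> e2).
The component perpendicular to the plane (e3) is invariant: v'_3 = v3 = -2.00
cos(22deg) = 0.9272, sin(22deg) = 0.3746
v'_1 = v1*cos(theta) - v2*sin(theta) = 5*0.9272 - (-2)*0.3746 = 5.39
v'_2 = v1*sin(theta) + v2*cos(theta) = 5*0.3746 + (-2)*0.9272 = 0.02
v' = 5.39*e1 + 0.02*e2 - 2.00*e3


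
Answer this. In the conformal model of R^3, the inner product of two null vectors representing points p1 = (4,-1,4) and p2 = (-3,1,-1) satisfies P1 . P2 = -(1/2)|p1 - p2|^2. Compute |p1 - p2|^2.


p1 - p2 = (7, -2, 5)
|p1 - p2|^2 = 7^2 + (-2)^2 + 5^2
= 49 + 4 + 25
= 78


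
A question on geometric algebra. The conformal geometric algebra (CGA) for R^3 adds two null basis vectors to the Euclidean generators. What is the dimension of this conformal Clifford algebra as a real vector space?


The conformal model of R^3 uses Cl(4,1): the 3 Euclidean generators plus two extra orthogonal generators e+ (e+^2 = +1) and e- (e-^2 = -1), from which the null vectors e0, einf are built.
Number of generators m = 3 + 2 = 5.
dim Cl(p,q) = 2^m = 2^5 = 32


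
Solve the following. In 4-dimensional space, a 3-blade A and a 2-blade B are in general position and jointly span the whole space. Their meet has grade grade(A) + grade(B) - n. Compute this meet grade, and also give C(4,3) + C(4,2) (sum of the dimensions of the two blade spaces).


Meet grade = grade(A) + grade(B) - n
= 3 + 2 - 4 = 1
C(4,3) = 4
C(4,2) = 6
dim_A + dim_B = 4 + 6 = 10


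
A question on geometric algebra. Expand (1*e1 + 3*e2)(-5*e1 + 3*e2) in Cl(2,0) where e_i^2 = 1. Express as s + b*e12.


Expand: (1*e1 + 3*e2)(-5*e1 + 3*e2)
= 1*(-5)*e1e1 + 1*3*e1e2 + 3*(-5)*e2e1 + 3*3*e2e2
Using e1^2 = e2^2 = 1, e2e1 = -e1e2:
Scalar part s = 1*(-5) + 3*3 = -5 + 9 = 4
Bivector part b = 1*3 - 3*(-5) = 3 - (-15) = 18
uv = 4 + 18*e12


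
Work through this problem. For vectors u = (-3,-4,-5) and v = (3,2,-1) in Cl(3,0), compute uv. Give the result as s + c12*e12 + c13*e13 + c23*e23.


In Cl(3,0): e_i^2 = 1, e_ie_j = -e_je_i for i != j.
Scalar part = u . v = (-3)*3 + (-4)*2 + (-5)*(-1)
= -9 + (-8) + 5 = -12
e12 coeff = (-3)*2 - (-4)*3 = -6 - (-12) = 6
e13 coeff = (-3)*(-1) - (-5)*3 = 3 - (-15) = 18
e23 coeff = (-4)*(-1) - (-5)*2 = 4 - (-10) = 14
uv = -12 + 6*e12 + 18*e13 + 14*e23


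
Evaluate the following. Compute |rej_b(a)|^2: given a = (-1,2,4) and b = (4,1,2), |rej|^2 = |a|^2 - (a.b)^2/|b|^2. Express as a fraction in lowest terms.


|a|^2 = (-1)^2 + 2^2 + 4^2 = 21
|b|^2 = 4^2 + 1^2 + 2^2 = 21
a . b = (-1)*4 + 2*1 + 4*2 = 6
(a.b)^2 = 6^2 = 36
|rej|^2 = 21 - 36/21
= (441 - 36)/21
= 405/21
In lowest terms: 135/7


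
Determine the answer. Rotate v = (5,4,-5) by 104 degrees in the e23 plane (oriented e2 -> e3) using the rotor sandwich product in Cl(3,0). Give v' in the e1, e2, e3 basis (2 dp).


Rotor R = cos(52deg) - sin(52deg)*e23
Rotation angle theta = 2 * 52 = 104 degrees in the e23 plane (e2 -> e3).
The component perpendicular to the plane (e1) is invariant: v'_1 = v1 = 5.00
cos(104deg) = -0.2419, sin(104deg) = 0.9703
v'_2 = v2*cos(theta) - v3*sin(theta) = 4*(-0.2419) - (-5)*0.9703 = 3.88
v'_3 = v2*sin(theta) + v3*cos(theta) = 4*0.9703 + (-5)*(-0.2419) = 5.09
v' = 5.00*e1 + 3.88*e2 + 5.09*e3


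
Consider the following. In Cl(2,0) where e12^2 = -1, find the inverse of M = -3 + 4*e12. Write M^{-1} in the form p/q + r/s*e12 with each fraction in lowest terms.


M = -3 + 4*e12, where e12^2 = -1.
Since M commutes with its reverse ~M = a - b*e12, M * ~M = a^2 - b^2*e12^2 = a^2 + b^2.
So M^{-1} = ~M / (a^2 + b^2) = (a - b*e12)/(a^2 + b^2).
a^2 + b^2 = 9 + 16 = 25
Scalar part = -3/25 = -3/25
Bivector coeff = -4/25 = -4/25
M^{-1} = -3/25 - 4/25*e12


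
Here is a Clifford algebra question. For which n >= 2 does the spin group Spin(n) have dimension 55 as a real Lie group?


dim Spin(n) = dim so(n) = n(n-1)/2.
Solve n(n-1)/2 = 55, i.e. n^2 - n - 110 = 0.
Discriminant = 1 + 8*55 = 441
n = (1 + sqrt(441))/2 = (1 + 21)/2 = 11


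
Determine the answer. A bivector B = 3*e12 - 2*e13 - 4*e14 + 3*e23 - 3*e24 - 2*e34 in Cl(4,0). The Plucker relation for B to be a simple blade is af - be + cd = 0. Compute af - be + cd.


Plucker relation: af - be + cd
a*f = 3*(-2) = -6
b*e = (-2)*(-3) = 6
c*d = (-4)*3 = -12
af - be + cd = -6 - 6 + (-12)
= -24


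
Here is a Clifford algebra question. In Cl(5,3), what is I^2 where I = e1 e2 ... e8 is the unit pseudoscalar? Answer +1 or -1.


The pseudoscalar I = e1...e_n (product of all n generators) of Cl(p,q) satisfies I^2 = (-1)^(q + n(n-1)/2).
p = 5, q = 3, n = p + q = 8
n(n-1)/2 = 8 * 7 / 2 = 28
Exponent = q + n(n-1)/2 = 3 + 28 = 31
I^2 = (-1)^31 = -1


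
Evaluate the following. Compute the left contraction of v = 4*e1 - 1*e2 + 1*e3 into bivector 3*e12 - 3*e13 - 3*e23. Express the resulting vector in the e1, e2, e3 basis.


Left contraction v _| B = <vB>_1 (grade-1 part of the geometric product vB).
Using e1_|e12 = e2, e2_|e12 = -e1, e1_|e13 = e3, e3_|e13 = -e1, e2_|e23 = e3, e3_|e23 = -e2:
e1 coeff: -v2*b12 - v3*b13 = -(-1)*(3) - (1)*(-3) = 6
e2 coeff: v1*b12 - v3*b23 = (4)*(3) - (1)*(-3) = 15
e3 coeff: v1*b13 + v2*b23 = (4)*(-3) + (-1)*(-3) = -9
v _| B = 6*e1 + 15*e2 - 9*e3


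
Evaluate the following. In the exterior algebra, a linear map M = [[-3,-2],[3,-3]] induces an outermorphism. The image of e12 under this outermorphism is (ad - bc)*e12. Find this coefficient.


The outermorphism of a linear map f sends e1^e2 to f(e1)^f(e2).
f(e1) = -3*e1 + 3*e2
f(e2) = -2*e1 - 3*e2
f(e1) ^ f(e2) = (-3*e1 + 3*e2) ^ (-2*e1 - 3*e2)
= (-3)*(-3)*e12 + 3*(-2)*e21
= (9 - (-6))*e12
= 15*e12
Coefficient = 15


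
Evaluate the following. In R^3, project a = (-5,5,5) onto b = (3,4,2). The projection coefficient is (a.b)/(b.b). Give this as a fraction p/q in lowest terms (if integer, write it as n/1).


Projection coefficient = (a . b) / (b . b)
a . b = (-5)*3 + 5*4 + 5*2
= -15 + 20 + 10 = 15
b . b = 3^2 + 4^2 + 2^2
= 9 + 16 + 4 = 29
Coefficient = 15/29
In lowest terms: 15/29


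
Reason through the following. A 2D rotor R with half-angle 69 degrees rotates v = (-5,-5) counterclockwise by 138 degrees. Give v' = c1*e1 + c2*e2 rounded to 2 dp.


Rotor R = cos(69deg) - sin(69deg)*e12
Rotation angle theta = 2 * 69 = 138 degrees
v' = R*v*~R rotates v by theta.
cos(138deg) = -0.7431, sin(138deg) = 0.6691
v'_1 = -5*cos(138deg) - (-5)*sin(138deg)
= -5*(-0.7431) - (-5)*0.6691
= 7.06
v'_2 = -5*sin(138deg) + (-5)*cos(138deg)
= -5*0.6691 + (-5)*(-0.7431)
= 0.37
v' = 7.06*e1 + 0.37*e2


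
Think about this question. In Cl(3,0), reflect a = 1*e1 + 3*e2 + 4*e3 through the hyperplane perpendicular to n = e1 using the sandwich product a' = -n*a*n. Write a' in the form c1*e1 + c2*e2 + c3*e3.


Reflection formula: a' = -n*a*n, with n = e1 (unit vector, n^2 = 1).
For reflection through hyperplane perp to e1:
The component along e1 flips sign, others stay.
a = (1, 3, 4)
a' = (-1, 3, 4)
a' = -1*e1 + 3*e2 + 4*e3


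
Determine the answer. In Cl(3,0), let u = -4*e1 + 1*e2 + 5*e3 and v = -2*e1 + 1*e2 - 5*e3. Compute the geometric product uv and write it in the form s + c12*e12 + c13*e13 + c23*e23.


In Cl(3,0): e_i^2 = 1, e_ie_j = -e_je_i for i != j.
Scalar part = u . v = (-4)*(-2) + 1*1 + 5*(-5)
= 8 + 1 + (-25) = -16
e12 coeff = (-4)*1 - 1*(-2) = -4 - (-2) = -2
e13 coeff = (-4)*(-5) - 5*(-2) = 20 - (-10) = 30
e23 coeff = 1*(-5) - 5*1 = -5 - 5 = -10
uv = -16 - 2*e12 + 30*e13 - 10*e23


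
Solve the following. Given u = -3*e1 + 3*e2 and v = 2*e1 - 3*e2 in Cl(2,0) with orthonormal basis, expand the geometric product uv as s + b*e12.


Expand: (-3*e1 + 3*e2)(2*e1 - 3*e2)
= (-3)*2*e1e1 + (-3)*(-3)*e1e2 + 3*2*e2e1 + 3*(-3)*e2e2
Using e1^2 = e2^2 = 1, e2e1 = -e1e2:
Scalar part s = (-3)*2 + 3*(-3) = -6 + (-9) = -15
Bivector part b = (-3)*(-3) - 3*2 = 9 - 6 = 3
uv = -15 + 3*e12


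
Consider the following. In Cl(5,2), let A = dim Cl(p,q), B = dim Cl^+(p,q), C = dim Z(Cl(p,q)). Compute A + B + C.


n = 5 + 2 = 7
Total dim = 2^7 = 128
Even subalgebra dim = 2^6 = 64
n is odd, so center dim = 2
Sum = 128 + 64 + 2 = 194


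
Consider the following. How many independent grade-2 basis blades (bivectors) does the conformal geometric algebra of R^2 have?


The conformal model of R^2 uses Cl(3,1) with m = 2 + 2 = 4 generators.
Number of grade-2 blades = C(m, 2) = C(4, 2)
= 4*3/2 = 6


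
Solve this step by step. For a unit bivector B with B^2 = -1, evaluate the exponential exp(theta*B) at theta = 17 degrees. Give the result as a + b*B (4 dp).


For a unit bivector B with B^2 = -1, the exponential series gives
e^(theta*B) = cos(theta) + sin(theta)*B (the GA analogue of Euler's formula).
theta = 17 degrees = 0.296706 rad
cos(17 deg) = 0.9563
sin(17 deg) = 0.2924
exp(theta*B) = 0.9563 + 0.2924*B


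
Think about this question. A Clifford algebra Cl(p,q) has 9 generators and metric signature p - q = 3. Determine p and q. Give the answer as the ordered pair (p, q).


We need p + q = 9 and p - q = 3.
Adding: 2p = 9 + 3 = 12, so p = 6.
Then q = 9 - 6 = 3.
(p, q) = (6, 3)


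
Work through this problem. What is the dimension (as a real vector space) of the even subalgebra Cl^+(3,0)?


Even subalgebra dimension = 2^(n-1)
n = 3 + 0 = 3
2^(3 - 1) = 2^2 = 4
Verification: sum of C(3,k) for even k = 1 + 3 = 4
Result = 4


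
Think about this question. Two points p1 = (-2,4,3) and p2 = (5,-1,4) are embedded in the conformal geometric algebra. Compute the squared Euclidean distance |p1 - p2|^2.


p1 - p2 = (-7, 5, -1)
|p1 - p2|^2 = (-7)^2 + 5^2 + (-1)^2
= 49 + 25 + 1
= 75


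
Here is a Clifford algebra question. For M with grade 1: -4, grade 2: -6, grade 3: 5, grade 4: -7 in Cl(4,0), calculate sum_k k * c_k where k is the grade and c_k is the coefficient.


Grade-weighted sum = sum of grade_k * coefficient_k
1*(-4) = -4
2*(-6) = -12
3*5 = 15
4*(-7) = -28
Total = -4 + (-12) + 15 + (-28) = -29


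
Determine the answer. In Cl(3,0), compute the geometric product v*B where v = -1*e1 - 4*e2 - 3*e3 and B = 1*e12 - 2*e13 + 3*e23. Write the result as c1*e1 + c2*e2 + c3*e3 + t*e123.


vB has grade-1 (vector) and grade-3 (trivector) parts: vB = (v _| B) + (v ^ B).
Vector part <vB>_1:
  e1: -v2*b12 - v3*b13 = -(-4)*(1) - (-3)*(-2) = -2
  e2: v1*b12 - v3*b23 = (-1)*(1) - (-3)*(3) = 8
  e3: v1*b13 + v2*b23 = (-1)*(-2) + (-4)*(3) = -10
Trivector part <vB>_3:
  e123: v1*b23 - v2*b13 + v3*b12 = (-1)*(3) - (-4)*(-2) + (-3)*(1) = -14
vB = -2*e1 + 8*e2 - 10*e3 - 14*e123


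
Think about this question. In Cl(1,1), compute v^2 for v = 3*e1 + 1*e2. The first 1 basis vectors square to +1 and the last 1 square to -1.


v^2 = sum of c_i^2 * e_i^2
Positive signature terms (e_i^2 = +1): 3^2 = 9
Negative signature terms (e_j^2 = -1): 1^2 = 1
v^2 = 9 - 1 = 8


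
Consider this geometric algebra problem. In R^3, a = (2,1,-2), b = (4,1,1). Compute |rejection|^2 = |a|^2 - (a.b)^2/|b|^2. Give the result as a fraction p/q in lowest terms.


|a|^2 = 2^2 + 1^2 + (-2)^2 = 9
|b|^2 = 4^2 + 1^2 + 1^2 = 18
a . b = 2*4 + 1*1 + (-2)*1 = 7
(a.b)^2 = 7^2 = 49
|rej|^2 = 9 - 49/18
= (162 - 49)/18
= 113/18
In lowest terms: 113/18


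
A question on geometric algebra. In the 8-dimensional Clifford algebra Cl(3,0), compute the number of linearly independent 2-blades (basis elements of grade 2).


Number of grade-k basis blades in Cl(p,q) with n = p + q is C(n, k).
n = 3 + 0 = 3
C(3, 2) = 3! / (2! * 1!)
= 6 / (2 * 1)
= 3


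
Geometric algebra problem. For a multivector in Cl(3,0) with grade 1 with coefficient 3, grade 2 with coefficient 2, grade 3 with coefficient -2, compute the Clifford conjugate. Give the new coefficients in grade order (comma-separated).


Clifford conjugate sign for grade k: (-1)^(k(k+1)/2)
Grade 1: (-1)^(1*2/2) = (-1)^1 = -1, coeff 3 -> -3
Grade 2: (-1)^(2*3/2) = (-1)^3 = -1, coeff 2 -> -2
Grade 3: (-1)^(3*4/2) = (-1)^6 = 1, coeff -2 -> -2
Conjugated coefficients: -3, -2, -2


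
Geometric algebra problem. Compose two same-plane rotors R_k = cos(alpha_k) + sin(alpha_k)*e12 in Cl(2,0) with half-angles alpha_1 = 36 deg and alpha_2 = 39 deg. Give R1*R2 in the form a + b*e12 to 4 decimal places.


Same-plane rotors commute and their half-angles add:
R1*R2 = cos(a1 + a2) + sin(a1 + a2)*e12.
a1 + a2 = 36 + 39 = 75 deg
cos(75 deg) = 0.2588
sin(75 deg) = 0.9659
R1*R2 = 0.2588 + 0.9659*e12


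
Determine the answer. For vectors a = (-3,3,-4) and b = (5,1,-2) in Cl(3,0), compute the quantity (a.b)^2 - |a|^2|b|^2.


a . b = (-3)*5 + 3*1 + (-4)*(-2)
= -15 + 3 + 8 = -4
|a|^2 = (-3)^2 + 3^2 + (-4)^2 = 34
|b|^2 = 5^2 + 1^2 + (-2)^2 = 30
(a.b)^2 = (-4)^2 = 16
|a|^2 * |b|^2 = 34 * 30 = 1020
Result = 16 - 1020 = -1004


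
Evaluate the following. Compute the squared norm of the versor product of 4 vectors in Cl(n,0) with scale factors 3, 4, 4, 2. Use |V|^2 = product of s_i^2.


Each vector v_i has |v_i|^2 = s_i^2
Squared scales: 3^2 = 9, 4^2 = 16, 4^2 = 16, 2^2 = 4
|V|^2 = 9 * 16 * 16 * 4
= 9216


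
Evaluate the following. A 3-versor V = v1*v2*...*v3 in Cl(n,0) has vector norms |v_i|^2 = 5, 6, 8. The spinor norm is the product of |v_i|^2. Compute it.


Spinor norm N(V) = |v1|^2 * |v2|^2 * ... * |v3|^2
= 5 * 6 * 8
Running product: 5, 30, 240
N(V) = 240


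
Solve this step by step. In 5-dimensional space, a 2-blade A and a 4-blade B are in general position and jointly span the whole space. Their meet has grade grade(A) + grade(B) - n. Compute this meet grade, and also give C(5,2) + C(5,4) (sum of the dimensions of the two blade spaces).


Meet grade = grade(A) + grade(B) - n
= 2 + 4 - 5 = 1
C(5,2) = 10
C(5,4) = 5
dim_A + dim_B = 10 + 5 = 15


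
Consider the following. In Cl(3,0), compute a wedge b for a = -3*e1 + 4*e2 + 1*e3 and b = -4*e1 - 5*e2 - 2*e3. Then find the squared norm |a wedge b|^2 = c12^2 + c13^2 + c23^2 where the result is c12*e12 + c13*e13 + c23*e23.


a wedge b = (a1*b2 - a2*b1)*e12 + (a1*b3 - a3*b1)*e13 + (a2*b3 - a3*b2)*e23
e12 coeff: (-3)*(-5) - 4*(-4) = 15 - (-16) = 31
e13 coeff: (-3)*(-2) - 1*(-4) = 6 - (-4) = 10
e23 coeff: 4*(-2) - 1*(-5) = -8 - (-5) = -3
|a wedge b|^2 = 31^2 + 10^2 + (-3)^2
= 961 + 100 + 9
= 1070


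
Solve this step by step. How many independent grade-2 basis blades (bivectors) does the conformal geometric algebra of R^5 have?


The conformal model of R^5 uses Cl(6,1) with m = 5 + 2 = 7 generators.
Number of grade-2 blades = C(m, 2) = C(7, 2)
= 7*6/2 = 21


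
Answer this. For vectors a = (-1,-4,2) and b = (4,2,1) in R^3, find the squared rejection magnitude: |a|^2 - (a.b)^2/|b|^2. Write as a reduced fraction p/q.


|a|^2 = (-1)^2 + (-4)^2 + 2^2 = 21
|b|^2 = 4^2 + 2^2 + 1^2 = 21
a . b = (-1)*4 + (-4)*2 + 2*1 = -10
(a.b)^2 = (-10)^2 = 100
|rej|^2 = 21 - 100/21
= (441 - 100)/21
= 341/21
In lowest terms: 341/21


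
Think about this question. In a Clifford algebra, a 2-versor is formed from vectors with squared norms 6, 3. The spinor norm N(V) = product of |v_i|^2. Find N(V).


Spinor norm N(V) = |v1|^2 * |v2|^2 * ... * |v2|^2
= 6 * 3
Running product: 6, 18
N(V) = 18


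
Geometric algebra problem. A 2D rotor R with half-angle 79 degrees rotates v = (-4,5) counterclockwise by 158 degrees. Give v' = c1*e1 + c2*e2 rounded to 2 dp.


Rotor R = cos(79deg) - sin(79deg)*e12
Rotation angle theta = 2 * 79 = 158 degrees
v' = R*v*~R rotates v by theta.
cos(158deg) = -0.9272, sin(158deg) = 0.3746
v'_1 = -4*cos(158deg) - 5*sin(158deg)
= -4*(-0.9272) - 5*0.3746
= 1.84
v'_2 = -4*sin(158deg) + 5*cos(158deg)
= -4*0.3746 + 5*(-0.9272)
= -6.13
v' = 1.84*e1 - 6.13*e2


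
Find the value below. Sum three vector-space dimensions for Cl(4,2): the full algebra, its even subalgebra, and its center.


n = 4 + 2 = 6
Total dim = 2^6 = 64
Even subalgebra dim = 2^5 = 32
n is even, so center dim = 1
Sum = 64 + 32 + 1 = 97


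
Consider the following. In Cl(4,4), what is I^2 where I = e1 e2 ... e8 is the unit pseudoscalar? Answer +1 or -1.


The pseudoscalar I = e1...e_n (product of all n generators) of Cl(p,q) satisfies I^2 = (-1)^(q + n(n-1)/2).
p = 4, q = 4, n = p + q = 8
n(n-1)/2 = 8 * 7 / 2 = 28
Exponent = q + n(n-1)/2 = 4 + 28 = 32
I^2 = (-1)^32 = +1


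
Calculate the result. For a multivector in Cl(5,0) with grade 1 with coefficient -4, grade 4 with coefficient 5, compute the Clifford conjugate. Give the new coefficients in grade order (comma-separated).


Clifford conjugate sign for grade k: (-1)^(k(k+1)/2)
Grade 1: (-1)^(1*2/2) = (-1)^1 = -1, coeff -4 -> 4
Grade 4: (-1)^(4*5/2) = (-1)^10 = 1, coeff 5 -> 5
Conjugated coefficients: 4, 5


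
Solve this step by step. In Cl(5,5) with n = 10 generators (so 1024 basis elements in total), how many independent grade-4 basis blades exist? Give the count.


Number of grade-k basis blades in Cl(p,q) with n = p + q is C(n, k).
n = 5 + 5 = 10
C(10, 4) = 10! / (4! * 6!)
= 3628800 / (24 * 720)
= 210


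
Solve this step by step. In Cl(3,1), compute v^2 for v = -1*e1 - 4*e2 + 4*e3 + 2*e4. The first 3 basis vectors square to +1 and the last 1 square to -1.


v^2 = sum of c_i^2 * e_i^2
Positive signature terms (e_i^2 = +1): (-1)^2 + (-4)^2 + 4^2 = 33
Negative signature terms (e_j^2 = -1): 2^2 = 4
v^2 = 33 - 4 = 29


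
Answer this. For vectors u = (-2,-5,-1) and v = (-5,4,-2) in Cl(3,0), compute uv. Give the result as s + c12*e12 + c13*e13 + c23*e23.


In Cl(3,0): e_i^2 = 1, e_ie_j = -e_je_i for i != j.
Scalar part = u . v = (-2)*(-5) + (-5)*4 + (-1)*(-2)
= 10 + (-20) + 2 = -8
e12 coeff = (-2)*4 - (-5)*(-5) = -8 - 25 = -33
e13 coeff = (-2)*(-2) - (-1)*(-5) = 4 - 5 = -1
e23 coeff = (-5)*(-2) - (-1)*4 = 10 - (-4) = 14
uv = -8 - 33*e12 - 1*e13 + 14*e23


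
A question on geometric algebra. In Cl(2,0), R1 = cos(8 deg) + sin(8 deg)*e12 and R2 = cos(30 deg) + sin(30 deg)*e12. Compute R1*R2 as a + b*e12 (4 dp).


Same-plane rotors commute and their half-angles add:
R1*R2 = cos(a1 + a2) + sin(a1 + a2)*e12.
a1 + a2 = 8 + 30 = 38 deg
cos(38 deg) = 0.7880
sin(38 deg) = 0.6157
R1*R2 = 0.7880 + 0.6157*e12


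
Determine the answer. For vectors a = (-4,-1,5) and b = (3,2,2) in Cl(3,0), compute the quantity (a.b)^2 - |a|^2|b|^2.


a . b = (-4)*3 + (-1)*2 + 5*2
= -12 + (-2) + 10 = -4
|a|^2 = (-4)^2 + (-1)^2 + 5^2 = 42
|b|^2 = 3^2 + 2^2 + 2^2 = 17
(a.b)^2 = (-4)^2 = 16
|a|^2 * |b|^2 = 42 * 17 = 714
Result = 16 - 714 = -698


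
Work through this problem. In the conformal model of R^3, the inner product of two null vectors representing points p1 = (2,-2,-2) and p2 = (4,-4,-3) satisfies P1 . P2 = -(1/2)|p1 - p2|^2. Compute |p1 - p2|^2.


p1 - p2 = (-2, 2, 1)
|p1 - p2|^2 = (-2)^2 + 2^2 + 1^2
= 4 + 4 + 1
= 9


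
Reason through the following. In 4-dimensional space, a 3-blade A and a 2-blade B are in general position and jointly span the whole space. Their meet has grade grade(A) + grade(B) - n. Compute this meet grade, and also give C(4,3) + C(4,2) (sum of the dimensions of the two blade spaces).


Meet grade = grade(A) + grade(B) - n
= 3 + 2 - 4 = 1
C(4,3) = 4
C(4,2) = 6
dim_A + dim_B = 4 + 6 = 10


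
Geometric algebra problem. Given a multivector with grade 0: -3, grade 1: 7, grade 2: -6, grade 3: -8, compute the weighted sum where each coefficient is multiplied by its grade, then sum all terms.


Grade-weighted sum = sum of grade_k * coefficient_k
0*(-3) = 0
1*7 = 7
2*(-6) = -12
3*(-8) = -24
Total = 0 + 7 + (-12) + (-24) = -29
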